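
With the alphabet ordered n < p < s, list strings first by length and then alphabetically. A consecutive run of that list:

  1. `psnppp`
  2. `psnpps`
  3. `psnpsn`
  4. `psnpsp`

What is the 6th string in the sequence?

psnsnn

Stepping forward 2 times from psnpsp: psnpsp → psnpss, then the target.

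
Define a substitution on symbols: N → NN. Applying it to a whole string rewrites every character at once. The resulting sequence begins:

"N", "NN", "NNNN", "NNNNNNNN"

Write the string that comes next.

Expanding NNNNNNNN: N→NN, N→NN, N→NN, N→NN, N→NN, N→NN, N→NN, N→NN. Concatenated: NN NN NN NN NN NN NN NN.

NNNNNNNNNNNNNNNN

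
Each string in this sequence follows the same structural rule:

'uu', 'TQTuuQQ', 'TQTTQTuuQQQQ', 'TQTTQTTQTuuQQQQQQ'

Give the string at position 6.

Every step adds TQT to the front and QQ to the end of the previous string.
From TQTTQTTQTuuQQQQQQ, 2 further steps: TQTTQTTQTuuQQQQQQ → TQTTQTTQTTQTuuQQQQQQQQ → (answer).

TQTTQTTQTTQTTQTuuQQQQQQQQQQ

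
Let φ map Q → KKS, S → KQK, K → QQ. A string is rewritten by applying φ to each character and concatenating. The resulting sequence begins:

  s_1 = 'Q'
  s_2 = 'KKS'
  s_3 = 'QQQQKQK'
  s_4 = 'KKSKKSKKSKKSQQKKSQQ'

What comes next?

Applying the rule to each of the 19 symbols of KKSKKSKKSKKSQQKKSQQ gives the pieces QQ QQ KQK QQ QQ KQK QQ QQ KQK QQ QQ KQK KKS KKS QQ QQ KQK KKS KKS, which concatenate to the answer.

QQQQKQKQQQQKQKQQQQKQKQQQQKQKKKSKKSQQQQKQKKKSKKS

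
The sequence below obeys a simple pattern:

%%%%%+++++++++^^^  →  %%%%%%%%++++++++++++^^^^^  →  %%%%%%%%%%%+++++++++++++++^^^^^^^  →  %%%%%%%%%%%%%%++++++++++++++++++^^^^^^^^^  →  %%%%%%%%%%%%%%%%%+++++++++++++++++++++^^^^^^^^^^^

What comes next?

Term n consists of 3n-1 %'s, followed by 3n+3 +'s, followed by 2n-1 ^'s, where the shown terms are n = 2, 3, 4, 5, 6.
At n = 7 the blocks have lengths 20, 24, 13.

%%%%%%%%%%%%%%%%%%%%++++++++++++++++++++++++^^^^^^^^^^^^^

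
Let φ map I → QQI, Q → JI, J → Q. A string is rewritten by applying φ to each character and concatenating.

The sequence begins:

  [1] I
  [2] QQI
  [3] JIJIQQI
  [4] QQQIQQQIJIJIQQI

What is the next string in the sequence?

Applying the rule to each of the 15 symbols of QQQIQQQIJIJIQQI gives the pieces JI JI JI QQI JI JI JI QQI Q QQI Q QQI JI JI QQI, which concatenate to the answer.

JIJIJIQQIJIJIJIQQIQQQIQQQIJIJIQQI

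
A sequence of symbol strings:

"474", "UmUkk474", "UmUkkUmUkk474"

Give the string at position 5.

The strings grow by a fixed prefix UmUkk each time.
From UmUkkUmUkk474, 2 further steps: UmUkkUmUkk474 → UmUkkUmUkkUmUkk474 → (answer).

UmUkkUmUkkUmUkkUmUkk474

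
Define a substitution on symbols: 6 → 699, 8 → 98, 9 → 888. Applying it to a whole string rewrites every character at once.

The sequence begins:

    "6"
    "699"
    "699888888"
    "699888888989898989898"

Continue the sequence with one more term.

Rewriting the 21 symbols of 699888888989898989898 one by one yields 699 888 888 98 98 98 98 98 98 888 98 888 98 888 98 888 98 888 98 888 98; concatenated:

699888888989898989898888988889888898888988889888898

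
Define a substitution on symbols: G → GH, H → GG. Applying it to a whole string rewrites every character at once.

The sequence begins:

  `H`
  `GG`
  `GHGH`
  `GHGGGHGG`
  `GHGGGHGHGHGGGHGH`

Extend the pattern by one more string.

GHGGGHGHGHGGGHGGGHGGGHGHGHGGGHGG

Applying the rule to each of the 16 symbols of GHGGGHGHGHGGGHGH gives the pieces GH GG GH GH GH GG GH GG GH GG GH GH GH GG GH GG, which concatenate to the answer.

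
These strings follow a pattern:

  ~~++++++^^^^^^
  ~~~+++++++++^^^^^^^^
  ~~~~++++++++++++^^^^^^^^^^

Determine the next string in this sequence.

~~~~~+++++++++++++++^^^^^^^^^^^^

Term n consists of n ~'s, followed by 3n +'s, followed by 2n+2 ^'s, where the shown terms are n = 2, 3, 4.
For the next term, n = 5, so the run lengths are 5, 15, 12.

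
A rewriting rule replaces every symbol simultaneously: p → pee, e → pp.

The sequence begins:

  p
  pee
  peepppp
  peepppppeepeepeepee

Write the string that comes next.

Rewriting the 19 symbols of peepppppeepeepeepee one by one yields pee pp pp pee pee pee pee pee pp pp pee pp pp pee pp pp pee pp pp; concatenated:

peepppppeepeepeepeepeepppppeepppppeepppppeepppp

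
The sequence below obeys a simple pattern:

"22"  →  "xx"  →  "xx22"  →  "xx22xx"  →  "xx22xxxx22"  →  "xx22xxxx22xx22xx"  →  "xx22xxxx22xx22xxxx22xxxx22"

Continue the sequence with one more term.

Each term (from the third on) is the previous term followed by the one before it: term 3 = xx·22 = xx22.
The next term joins xx22xxxx22xx22xxxx22xxxx22 and xx22xxxx22xx22xx.

xx22xxxx22xx22xxxx22xxxx22xx22xxxx22xx22xx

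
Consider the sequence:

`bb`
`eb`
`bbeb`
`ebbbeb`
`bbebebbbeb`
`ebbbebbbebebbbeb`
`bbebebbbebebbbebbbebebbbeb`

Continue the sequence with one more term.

Each term (from the third on) is the two preceding terms concatenated in order: term 3 = bb·eb = bbeb.
The next term joins ebbbebbbebebbbeb and bbebebbbebebbbebbbebebbbeb.

ebbbebbbebebbbebbbebebbbebebbbebbbebebbbeb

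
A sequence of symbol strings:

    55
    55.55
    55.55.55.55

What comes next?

Each string is two copies of the previous one joined by '.'.
So the next term is two copies of 55.55.55.55 with '.' between the halves.

55.55.55.55.55.55.55.55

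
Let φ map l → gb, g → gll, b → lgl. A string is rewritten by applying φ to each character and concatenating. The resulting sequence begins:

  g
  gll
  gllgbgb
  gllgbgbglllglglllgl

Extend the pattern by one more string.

gllgbgbglllglglllglgllgbgbgbgllgbgllgbgbgbgllgb

φ(gllgbgbglllglglllgl) expands symbol-by-symbol to gll gb gb gll lgl gll lgl gll gb gb gb gll gb gll gb gb gb gll gb; joining the 19 pieces gives the next term.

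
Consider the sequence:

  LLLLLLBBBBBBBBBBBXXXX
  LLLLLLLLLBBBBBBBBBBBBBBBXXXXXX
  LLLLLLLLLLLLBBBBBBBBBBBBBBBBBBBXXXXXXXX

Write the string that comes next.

Each string has the form L^{3n} B^{4n+3} X^{2n}, where the shown terms are n = 2, 3, 4.
At n = 5 the blocks have lengths 15, 23, 10.

LLLLLLLLLLLLLLLBBBBBBBBBBBBBBBBBBBBBBBXXXXXXXXXX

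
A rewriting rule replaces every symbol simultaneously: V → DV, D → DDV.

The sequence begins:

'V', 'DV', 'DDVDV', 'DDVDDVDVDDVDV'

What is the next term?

DDVDDVDVDDVDDVDVDDVDVDDVDDVDVDDVDV

φ(DDVDDVDVDDVDV) expands symbol-by-symbol to DDV DDV DV DDV DDV DV DDV DV DDV DDV DV DDV DV; joining the 13 pieces gives the next term.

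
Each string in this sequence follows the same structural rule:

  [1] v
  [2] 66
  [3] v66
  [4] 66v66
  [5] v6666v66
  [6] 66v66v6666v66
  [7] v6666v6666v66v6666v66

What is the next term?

66v66v6666v66v6666v6666v66v6666v66

Each term (from the third on) is the two preceding terms concatenated in order: term 3 = v·66 = v66.
The next term joins 66v66v6666v66 and v6666v6666v66v6666v66.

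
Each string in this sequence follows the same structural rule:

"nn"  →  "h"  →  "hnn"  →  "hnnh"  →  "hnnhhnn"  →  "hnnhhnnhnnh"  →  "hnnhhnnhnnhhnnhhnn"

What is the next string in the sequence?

hnnhhnnhnnhhnnhhnnhnnhhnnhnnh

This is a Fibonacci-style word recurrence s(k) = s(k−1)·s(k−2): e.g. h·nn = hnn.
So term 8 is hnnhhnnhnnhhnnhhnn·hnnhhnnhnnh.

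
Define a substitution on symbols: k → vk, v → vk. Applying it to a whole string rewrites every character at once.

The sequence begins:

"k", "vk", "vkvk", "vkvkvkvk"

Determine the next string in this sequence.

vkvkvkvkvkvkvkvk

Expanding vkvkvkvk: v→vk, k→vk, v→vk, k→vk, v→vk, k→vk, v→vk, k→vk. Concatenated: vk vk vk vk vk vk vk vk.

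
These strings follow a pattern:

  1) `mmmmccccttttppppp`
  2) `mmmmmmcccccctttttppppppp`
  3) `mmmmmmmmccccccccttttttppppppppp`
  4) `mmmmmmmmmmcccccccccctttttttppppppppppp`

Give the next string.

Term n consists of 2n m's, followed by 2n c's, followed by n+2 t's, followed by 2n+1 p's, where the shown terms are n = 2, 3, 4, 5.
At n = 6 the blocks have lengths 12, 12, 8, 13.

mmmmmmmmmmmmccccccccccccttttttttppppppppppppp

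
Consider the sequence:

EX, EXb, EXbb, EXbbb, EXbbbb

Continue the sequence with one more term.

EXbbbbb

Each term is the previous one with b appended.
One more step from EXbbbb gives the answer.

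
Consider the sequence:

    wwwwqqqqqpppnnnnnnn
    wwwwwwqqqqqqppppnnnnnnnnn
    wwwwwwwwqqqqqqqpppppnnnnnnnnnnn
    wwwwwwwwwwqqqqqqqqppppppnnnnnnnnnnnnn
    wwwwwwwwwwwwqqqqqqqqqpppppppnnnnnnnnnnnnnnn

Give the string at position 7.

wwwwwwwwwwwwwwwwqqqqqqqqqqqpppppppppnnnnnnnnnnnnnnnnnnn

Term n consists of 2n-2 w's, followed by n+2 q's, followed by n p's, followed by 2n+1 n's, where the shown terms are n = 3, 4, 5, 6, 7.
For term 7, n = 9, so the run lengths are 16, 11, 9, 19.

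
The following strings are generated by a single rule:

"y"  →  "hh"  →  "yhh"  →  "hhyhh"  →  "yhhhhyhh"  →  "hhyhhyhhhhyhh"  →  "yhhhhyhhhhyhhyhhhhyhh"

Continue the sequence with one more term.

This is a Fibonacci-style word recurrence s(k) = s(k−2)·s(k−1): e.g. y·hh = yhh.
The next term joins hhyhhyhhhhyhh and yhhhhyhhhhyhhyhhhhyhh.

hhyhhyhhhhyhhyhhhhyhhhhyhhyhhhhyhh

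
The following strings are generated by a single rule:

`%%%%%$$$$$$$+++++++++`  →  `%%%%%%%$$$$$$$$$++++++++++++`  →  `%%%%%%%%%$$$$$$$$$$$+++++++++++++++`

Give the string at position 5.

%%%%%%%%%%%%%$$$$$$$$$$$$$$$+++++++++++++++++++++

The n-th term is 2n-1 %'s then 2n+1 $'s then 3n +'s, where the shown terms are n = 3, 4, 5.
At n = 7 the blocks have lengths 13, 15, 21.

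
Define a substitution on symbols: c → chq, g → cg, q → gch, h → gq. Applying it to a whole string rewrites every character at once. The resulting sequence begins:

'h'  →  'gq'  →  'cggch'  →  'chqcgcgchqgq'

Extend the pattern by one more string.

chqgqgchchqcgchqcgchqgqgchcggch

Rewriting each symbol of chqcgcgchqgq: c→chq, h→gq, q→gch, c→chq, g→cg, c→chq, g→cg, c→chq, h→gq, q→gch, g→cg, q→gch, which concatenates to chq gq gch chq cg chq cg chq gq gch cg gch.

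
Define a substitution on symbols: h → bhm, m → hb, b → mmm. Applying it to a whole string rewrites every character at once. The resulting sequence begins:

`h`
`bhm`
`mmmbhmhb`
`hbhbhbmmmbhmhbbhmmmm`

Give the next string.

φ(hbhbhbmmmbhmhbbhmmmm) expands symbol-by-symbol to bhm mmm bhm mmm bhm mmm hb hb hb mmm bhm hb bhm mmm mmm bhm hb hb hb hb; joining the 20 pieces gives the next term.

bhmmmmbhmmmmbhmmmmhbhbhbmmmbhmhbbhmmmmmmmbhmhbhbhbhb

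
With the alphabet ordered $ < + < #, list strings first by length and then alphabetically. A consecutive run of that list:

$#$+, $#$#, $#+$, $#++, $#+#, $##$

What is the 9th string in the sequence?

+$$$

Stepping forward 3 times from $##$: $##$ → $##+ → $###, then the target.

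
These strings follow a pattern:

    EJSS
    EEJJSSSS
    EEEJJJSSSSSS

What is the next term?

The n-th term is n E's then n J's then 2n S's (n = 1, 2, …).
At n = 4 the blocks have lengths 4, 4, 8.

EEEEJJJJSSSSSSSS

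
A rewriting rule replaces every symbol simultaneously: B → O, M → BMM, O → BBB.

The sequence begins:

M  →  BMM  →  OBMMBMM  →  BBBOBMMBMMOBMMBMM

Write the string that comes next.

Rewriting the 17 symbols of BBBOBMMBMMOBMMBMM one by one yields O O O BBB O BMM BMM O BMM BMM BBB O BMM BMM O BMM BMM; concatenated:

OOOBBBOBMMBMMOBMMBMMBBBOBMMBMMOBMMBMM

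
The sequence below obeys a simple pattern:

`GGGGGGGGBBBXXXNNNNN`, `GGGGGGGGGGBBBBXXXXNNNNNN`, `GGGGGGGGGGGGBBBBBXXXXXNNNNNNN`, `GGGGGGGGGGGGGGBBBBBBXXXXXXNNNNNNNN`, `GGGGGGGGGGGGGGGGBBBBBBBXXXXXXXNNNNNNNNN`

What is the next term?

Term n consists of 2n+2 G's, followed by n B's, followed by n X's, followed by n+2 N's, where the shown terms are n = 3, 4, 5, 6, 7.
At n = 8 the blocks have lengths 18, 8, 8, 10.

GGGGGGGGGGGGGGGGGGBBBBBBBBXXXXXXXXNNNNNNNNNN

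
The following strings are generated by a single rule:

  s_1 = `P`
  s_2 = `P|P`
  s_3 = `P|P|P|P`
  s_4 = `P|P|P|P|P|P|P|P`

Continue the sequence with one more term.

P|P|P|P|P|P|P|P|P|P|P|P|P|P|P|P

s(k+1) = s(k)·|·s(k) — each term doubles the last with '|' between the halves.
So the next term is two copies of P|P|P|P|P|P|P|P with '|' between the halves.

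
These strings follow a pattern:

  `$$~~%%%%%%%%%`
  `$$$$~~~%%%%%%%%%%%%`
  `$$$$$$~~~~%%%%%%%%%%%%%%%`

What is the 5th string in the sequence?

$$$$$$$$$$~~~~~~%%%%%%%%%%%%%%%%%%%%%

Reading off run lengths: $ runs 2, 4, 6; ~ runs 2, 3, 4; % runs 9, 12, 15 — each is linear in n, where the shown terms are n = 2, 3, 4.
For term 5, n = 6, so the run lengths are 10, 6, 21.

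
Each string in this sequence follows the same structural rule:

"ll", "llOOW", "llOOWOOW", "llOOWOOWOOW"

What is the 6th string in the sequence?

Each term is the previous one with OOW appended.
From llOOWOOWOOW, 2 further steps: llOOWOOWOOW → llOOWOOWOOWOOW → (answer).

llOOWOOWOOWOOWOOW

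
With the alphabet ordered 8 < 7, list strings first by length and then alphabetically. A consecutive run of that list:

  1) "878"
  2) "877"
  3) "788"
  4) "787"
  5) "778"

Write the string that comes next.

Find the rightmost character of 778 below 7, bump it to the next letter, and reset everything to its right to 8.

777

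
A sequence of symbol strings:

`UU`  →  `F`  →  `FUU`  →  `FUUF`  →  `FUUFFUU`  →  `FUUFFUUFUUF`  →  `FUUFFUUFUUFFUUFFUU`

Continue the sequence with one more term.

From term 3 onward, concatenate the last term with the second-to-last: F·UU = FUU, FUU·F = FUUF, …
The next term joins FUUFFUUFUUFFUUFFUU and FUUFFUUFUUF.

FUUFFUUFUUFFUUFFUUFUUFFUUFUUF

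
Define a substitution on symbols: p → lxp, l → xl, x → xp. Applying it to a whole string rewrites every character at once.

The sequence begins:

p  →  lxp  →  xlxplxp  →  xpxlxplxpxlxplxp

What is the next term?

Rewriting the 16 symbols of xpxlxplxpxlxplxp one by one yields xp lxp xp xl xp lxp xl xp lxp xp xl xp lxp xl xp lxp; concatenated:

xplxpxpxlxplxpxlxplxpxpxlxplxpxlxplxp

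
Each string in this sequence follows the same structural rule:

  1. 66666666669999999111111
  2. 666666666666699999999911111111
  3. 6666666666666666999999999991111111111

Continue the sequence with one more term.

Each string has the form 6^{3n+1} 9^{2n+1} 1^{2n}, where the shown terms are n = 3, 4, 5.
For the next term, n = 6, so the run lengths are 19, 13, 12.

66666666666666666669999999999999111111111111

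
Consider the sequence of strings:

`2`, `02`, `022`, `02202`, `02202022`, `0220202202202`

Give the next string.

This is a Fibonacci-style word recurrence s(k) = s(k−1)·s(k−2): e.g. 02·2 = 022.
So term 7 is 0220202202202·02202022.

022020220220202202022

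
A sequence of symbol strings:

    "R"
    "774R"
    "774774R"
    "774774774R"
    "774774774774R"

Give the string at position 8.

Each term is the previous one with 774 prepended.
From 774774774774R, 3 further steps: 774774774774R → 774774774774774R → 774774774774774774R → (answer).

774774774774774774774R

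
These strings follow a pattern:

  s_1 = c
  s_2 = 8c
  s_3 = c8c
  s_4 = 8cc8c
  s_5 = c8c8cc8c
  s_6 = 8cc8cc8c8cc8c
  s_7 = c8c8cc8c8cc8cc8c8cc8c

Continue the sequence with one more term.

8cc8cc8c8cc8cc8c8cc8c8cc8cc8c8cc8c

Each term (from the third on) is the two preceding terms concatenated in order: term 3 = c·8c = c8c.
The next term joins 8cc8cc8c8cc8c and c8c8cc8c8cc8cc8c8cc8c.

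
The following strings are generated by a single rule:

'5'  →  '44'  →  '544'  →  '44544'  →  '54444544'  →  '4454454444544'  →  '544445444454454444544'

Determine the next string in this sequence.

Each term (from the third on) is the two preceding terms concatenated in order: term 3 = 5·44 = 544.
Continuing: 4454454444544 · 544445444454454444544 gives term 8.

4454454444544544445444454454444544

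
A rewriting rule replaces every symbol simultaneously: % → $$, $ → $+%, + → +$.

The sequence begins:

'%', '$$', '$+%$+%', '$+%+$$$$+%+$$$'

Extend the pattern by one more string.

$+%+$$$+$$+%$+%$+%$+%+$$$+$$+%$+%$+%

Replace each of the 14 characters of $+%+$$$$+%+$$$ in place — $+% +$ $$ +$ $+% $+% $+% $+% +$ $$ +$ $+% $+% $+% — and concatenate.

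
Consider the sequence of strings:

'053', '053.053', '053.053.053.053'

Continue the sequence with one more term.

s(k+1) = s(k)·.·s(k) — each term doubles the last with '.' between the halves.
One more doubling of 053.053.053.053 gives the answer.

053.053.053.053.053.053.053.053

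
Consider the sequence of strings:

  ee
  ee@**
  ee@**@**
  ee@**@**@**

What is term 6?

Each term is the previous one with @** appended.
From ee@**@**@**, 2 further steps: ee@**@**@** → ee@**@**@**@** → (answer).

ee@**@**@**@**@**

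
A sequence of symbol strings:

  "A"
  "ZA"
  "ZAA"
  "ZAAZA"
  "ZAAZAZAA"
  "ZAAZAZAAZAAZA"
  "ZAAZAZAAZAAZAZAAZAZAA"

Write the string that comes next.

ZAAZAZAAZAAZAZAAZAZAAZAAZAZAAZAAZA

This is a Fibonacci-style word recurrence s(k) = s(k−1)·s(k−2): e.g. ZA·A = ZAA.
Continuing: ZAAZAZAAZAAZAZAAZAZAA · ZAAZAZAAZAAZA gives term 8.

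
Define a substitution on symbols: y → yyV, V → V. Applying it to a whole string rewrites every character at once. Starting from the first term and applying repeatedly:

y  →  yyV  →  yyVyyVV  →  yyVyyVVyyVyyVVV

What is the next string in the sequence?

yyVyyVVyyVyyVVVyyVyyVVyyVyyVVVV

φ(yyVyyVVyyVyyVVV) expands symbol-by-symbol to yyV yyV V yyV yyV V V yyV yyV V yyV yyV V V V; joining the 15 pieces gives the next term.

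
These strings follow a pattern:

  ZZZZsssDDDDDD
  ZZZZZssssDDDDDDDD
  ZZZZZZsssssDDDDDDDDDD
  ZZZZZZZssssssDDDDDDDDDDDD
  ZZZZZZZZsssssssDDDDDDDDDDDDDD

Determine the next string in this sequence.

ZZZZZZZZZssssssssDDDDDDDDDDDDDDDD

The n-th term is n+1 Z's then n s's then 2n D's, where the shown terms are n = 3, 4, 5, 6, 7.
At n = 8 the blocks have lengths 9, 8, 16.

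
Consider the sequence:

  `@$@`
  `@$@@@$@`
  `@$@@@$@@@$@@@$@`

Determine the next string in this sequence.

@$@@@$@@@$@@@$@@@$@@@$@@@$@@@$@

s(k+1) = s(k)·@·s(k) — each term doubles the last with '@' between the halves.
So the next term is two copies of @$@@@$@@@$@@@$@ with '@' between the halves.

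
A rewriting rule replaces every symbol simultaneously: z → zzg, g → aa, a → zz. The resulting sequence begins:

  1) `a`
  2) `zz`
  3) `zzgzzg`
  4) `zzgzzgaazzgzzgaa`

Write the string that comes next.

Applying the rule to each of the 16 symbols of zzgzzgaazzgzzgaa gives the pieces zzg zzg aa zzg zzg aa zz zz zzg zzg aa zzg zzg aa zz zz, which concatenate to the answer.

zzgzzgaazzgzzgaazzzzzzgzzgaazzgzzgaazzzz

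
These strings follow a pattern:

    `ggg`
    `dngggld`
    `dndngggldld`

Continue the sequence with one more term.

dndndngggldldld

Each term wraps the previous one in dn on the left and ld on the right.
So the next term is dn·dndngggldld·ld.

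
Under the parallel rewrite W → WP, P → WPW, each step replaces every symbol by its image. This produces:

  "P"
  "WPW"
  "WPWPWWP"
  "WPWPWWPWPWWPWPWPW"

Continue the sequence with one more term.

WPWPWWPWPWWPWPWPWWPWPWWPWPWPWWPWPWWPWPWWP

φ(WPWPWWPWPWWPWPWPW) expands symbol-by-symbol to WP WPW WP WPW WP WP WPW WP WPW WP WP WPW WP WPW WP WPW WP; joining the 17 pieces gives the next term.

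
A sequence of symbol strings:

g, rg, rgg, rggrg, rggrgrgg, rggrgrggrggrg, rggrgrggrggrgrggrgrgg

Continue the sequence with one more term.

Each term (from the third on) is the previous term followed by the one before it: term 3 = rg·g = rgg.
So term 8 is rggrgrggrggrgrggrgrgg·rggrgrggrggrg.

rggrgrggrggrgrggrgrggrggrgrggrggrg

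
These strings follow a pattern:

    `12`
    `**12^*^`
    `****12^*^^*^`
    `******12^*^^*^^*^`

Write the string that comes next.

Each term wraps the previous one in ** on the left and ^*^ on the right.
One more step from ******12^*^^*^^*^ gives the answer.

********12^*^^*^^*^^*^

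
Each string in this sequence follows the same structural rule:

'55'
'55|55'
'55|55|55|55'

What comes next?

Each string is two copies of the previous one joined by '|'.
Doubling 55|55|55|55 with '|' between the halves:

55|55|55|55|55|55|55|55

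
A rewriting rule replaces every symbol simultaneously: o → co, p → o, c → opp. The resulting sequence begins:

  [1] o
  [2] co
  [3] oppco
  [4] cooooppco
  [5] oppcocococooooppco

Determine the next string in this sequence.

Rewriting the 18 symbols of oppcocococooooppco one by one yields co o o opp co opp co opp co opp co co co co o o opp co; concatenated:

cooooppcooppcooppcooppcocococooooppco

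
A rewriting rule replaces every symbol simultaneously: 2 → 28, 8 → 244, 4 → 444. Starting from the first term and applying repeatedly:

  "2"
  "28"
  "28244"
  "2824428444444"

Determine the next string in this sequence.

Applying the rule to each of the 13 symbols of 2824428444444 gives the pieces 28 244 28 444 444 28 244 444 444 444 444 444 444, which concatenate to the answer.

282442844444428244444444444444444444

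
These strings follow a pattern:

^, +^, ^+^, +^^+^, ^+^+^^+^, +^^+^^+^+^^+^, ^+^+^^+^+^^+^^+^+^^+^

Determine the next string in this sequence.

+^^+^^+^+^^+^^+^+^^+^+^^+^^+^+^^+^

Each term (from the third on) is the two preceding terms concatenated in order: term 3 = ^·+^ = ^+^.
Continuing: +^^+^^+^+^^+^ · ^+^+^^+^+^^+^^+^+^^+^ gives term 8.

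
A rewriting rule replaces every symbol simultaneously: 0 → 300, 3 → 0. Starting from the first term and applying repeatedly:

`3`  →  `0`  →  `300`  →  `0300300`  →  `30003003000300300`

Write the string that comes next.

Replace each of the 17 characters of 30003003000300300 in place — 0 300 300 300 0 300 300 0 300 300 300 0 300 300 0 300 300 — and concatenate.

03003003000300300030030030003003000300300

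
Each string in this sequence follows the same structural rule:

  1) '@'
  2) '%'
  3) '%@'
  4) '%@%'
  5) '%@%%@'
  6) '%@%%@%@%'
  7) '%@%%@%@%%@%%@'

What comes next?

This is a Fibonacci-style word recurrence s(k) = s(k−1)·s(k−2): e.g. %·@ = %@.
Continuing: %@%%@%@%%@%%@ · %@%%@%@% gives term 8.

%@%%@%@%%@%%@%@%%@%@%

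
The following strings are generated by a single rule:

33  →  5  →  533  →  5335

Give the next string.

Each term (from the third on) is the previous term followed by the one before it: term 3 = 5·33 = 533.
The next term joins 5335 and 533.

5335533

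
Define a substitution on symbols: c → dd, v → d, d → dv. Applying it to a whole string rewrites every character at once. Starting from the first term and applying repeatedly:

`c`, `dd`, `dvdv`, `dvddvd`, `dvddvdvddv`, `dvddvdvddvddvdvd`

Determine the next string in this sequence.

dvddvdvddvddvdvddvdvddvddv

φ(dvddvdvddvddvdvd) expands symbol-by-symbol to dv d dv dv d dv d dv dv d dv dv d dv d dv; joining the 16 pieces gives the next term.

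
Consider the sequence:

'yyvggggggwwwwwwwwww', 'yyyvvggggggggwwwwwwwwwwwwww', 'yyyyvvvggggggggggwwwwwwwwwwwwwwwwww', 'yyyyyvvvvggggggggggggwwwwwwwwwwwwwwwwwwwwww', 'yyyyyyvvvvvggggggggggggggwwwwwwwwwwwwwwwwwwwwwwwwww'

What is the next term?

Reading off run lengths: y runs 2, 3, 4, 5, 6; v runs 1, 2, 3, 4, 5; g runs 6, 8, 10, 12, 14; w runs 10, 14, 18, 22, 26 — each is linear in n, where the shown terms are n = 2, 3, 4, 5, 6.
Setting n = 7 gives 7, 6, 16, 30 characters in each block.

yyyyyyyvvvvvvggggggggggggggggwwwwwwwwwwwwwwwwwwwwwwwwwwwwww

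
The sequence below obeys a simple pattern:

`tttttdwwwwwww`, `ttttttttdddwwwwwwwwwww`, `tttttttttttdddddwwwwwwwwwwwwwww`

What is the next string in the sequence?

ttttttttttttttdddddddwwwwwwwwwwwwwwwwwww

The n-th term is 3n+2 t's then 2n-1 d's then 4n+3 w's (n = 1, 2, …).
At n = 4 the blocks have lengths 14, 7, 19.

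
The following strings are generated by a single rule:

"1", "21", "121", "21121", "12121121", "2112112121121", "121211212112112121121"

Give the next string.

Each term (from the third on) is the two preceding terms concatenated in order: term 3 = 1·21 = 121.
So term 8 is 2112112121121·121211212112112121121.

2112112121121121211212112112121121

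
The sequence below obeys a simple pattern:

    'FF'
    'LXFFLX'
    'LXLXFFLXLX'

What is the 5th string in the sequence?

LXLXLXLXFFLXLXLXLX

Every step adds LX to the front and LX to the end of the previous string.
From LXLXFFLXLX, 2 further steps: LXLXFFLXLX → LXLXLXFFLXLXLX → (answer).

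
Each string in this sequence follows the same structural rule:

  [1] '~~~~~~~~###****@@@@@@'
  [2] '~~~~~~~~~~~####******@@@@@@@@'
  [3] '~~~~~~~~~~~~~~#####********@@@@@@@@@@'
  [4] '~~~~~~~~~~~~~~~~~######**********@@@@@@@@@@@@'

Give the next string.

The n-th term is 3n-1 ~'s then n #'s then 2n-2 *'s then 2n @'s, where the shown terms are n = 3, 4, 5, 6.
For the next term, n = 7, so the run lengths are 20, 7, 12, 14.

~~~~~~~~~~~~~~~~~~~~#######************@@@@@@@@@@@@@@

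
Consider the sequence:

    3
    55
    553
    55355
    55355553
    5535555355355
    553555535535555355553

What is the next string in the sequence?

5535555355355553555535535555355355

This is a Fibonacci-style word recurrence s(k) = s(k−1)·s(k−2): e.g. 55·3 = 553.
Continuing: 553555535535555355553 · 5535555355355 gives term 8.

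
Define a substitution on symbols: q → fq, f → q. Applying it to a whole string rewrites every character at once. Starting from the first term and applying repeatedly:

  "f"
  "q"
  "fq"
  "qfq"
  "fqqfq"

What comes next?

Rewriting each symbol of fqqfq: f→q, q→fq, q→fq, f→q, q→fq, which concatenates to q fq fq q fq.

qfqfqqfq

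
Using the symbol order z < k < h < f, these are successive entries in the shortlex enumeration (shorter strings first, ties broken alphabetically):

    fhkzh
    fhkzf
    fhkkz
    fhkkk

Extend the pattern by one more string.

Find the rightmost character of fhkkk below f, bump it to the next letter, and reset everything to its right to z.

fhkkh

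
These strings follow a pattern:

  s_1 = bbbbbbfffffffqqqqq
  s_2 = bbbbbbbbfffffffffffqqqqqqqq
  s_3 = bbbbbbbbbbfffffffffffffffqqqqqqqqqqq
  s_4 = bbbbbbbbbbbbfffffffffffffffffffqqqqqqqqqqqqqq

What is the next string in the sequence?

The n-th term is 2n+2 b's then 4n-1 f's then 3n-1 q's, where the shown terms are n = 2, 3, 4, 5.
Setting n = 6 gives 14, 23, 17 characters in each block.

bbbbbbbbbbbbbbfffffffffffffffffffffffqqqqqqqqqqqqqqqqq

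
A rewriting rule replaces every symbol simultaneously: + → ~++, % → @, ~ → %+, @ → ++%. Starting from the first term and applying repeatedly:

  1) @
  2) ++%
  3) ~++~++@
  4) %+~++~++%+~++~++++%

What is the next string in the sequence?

@~++%+~++~++%+~++~++@~++%+~++~++%+~++~++~++~++@

Applying the rule to each of the 19 symbols of %+~++~++%+~++~++++% gives the pieces @ ~++ %+ ~++ ~++ %+ ~++ ~++ @ ~++ %+ ~++ ~++ %+ ~++ ~++ ~++ ~++ @, which concatenate to the answer.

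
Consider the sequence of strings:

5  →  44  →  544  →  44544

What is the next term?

This is a Fibonacci-style word recurrence s(k) = s(k−2)·s(k−1): e.g. 5·44 = 544.
Continuing: 544 · 44544 gives term 5.

54444544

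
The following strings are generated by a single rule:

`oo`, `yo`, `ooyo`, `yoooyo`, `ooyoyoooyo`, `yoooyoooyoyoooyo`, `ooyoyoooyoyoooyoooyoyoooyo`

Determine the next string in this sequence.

This is a Fibonacci-style word recurrence s(k) = s(k−2)·s(k−1): e.g. oo·yo = ooyo.
Continuing: yoooyoooyoyoooyo · ooyoyoooyoyoooyoooyoyoooyo gives term 8.

yoooyoooyoyoooyoooyoyoooyoyoooyoooyoyoooyo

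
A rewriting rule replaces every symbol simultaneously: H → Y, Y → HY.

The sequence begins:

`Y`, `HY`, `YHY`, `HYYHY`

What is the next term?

YHYHYYHY

Expanding HYYHY: H→Y, Y→HY, Y→HY, H→Y, Y→HY. Concatenated: Y HY HY Y HY.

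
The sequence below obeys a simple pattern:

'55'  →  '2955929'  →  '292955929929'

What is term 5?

2929292955929929929929

Every step adds 29 to the front and 929 to the end of the previous string.
From 292955929929, 2 further steps: 292955929929 → 29292955929929929 → (answer).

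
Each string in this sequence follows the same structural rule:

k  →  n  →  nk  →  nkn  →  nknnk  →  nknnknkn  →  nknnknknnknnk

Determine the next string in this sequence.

This is a Fibonacci-style word recurrence s(k) = s(k−1)·s(k−2): e.g. n·k = nk.
So term 8 is nknnknknnknnk·nknnknkn.

nknnknknnknnknknnknkn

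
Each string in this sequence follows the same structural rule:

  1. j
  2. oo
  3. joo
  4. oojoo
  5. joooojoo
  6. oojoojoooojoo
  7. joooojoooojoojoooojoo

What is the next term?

From term 3 onward, concatenate the second-to-last term with the last: j·oo = joo, oo·joo = oojoo, …
Continuing: oojoojoooojoo · joooojoooojoojoooojoo gives term 8.

oojoojoooojoojoooojoooojoojoooojoo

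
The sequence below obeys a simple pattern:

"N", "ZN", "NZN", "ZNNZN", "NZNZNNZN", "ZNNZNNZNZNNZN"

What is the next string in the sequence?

Each term (from the third on) is the two preceding terms concatenated in order: term 3 = N·ZN = NZN.
The next term joins NZNZNNZN and ZNNZNNZNZNNZN.

NZNZNNZNZNNZNNZNZNNZN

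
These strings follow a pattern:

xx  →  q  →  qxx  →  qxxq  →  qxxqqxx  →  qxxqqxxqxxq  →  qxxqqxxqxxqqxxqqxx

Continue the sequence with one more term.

From term 3 onward, concatenate the last term with the second-to-last: q·xx = qxx, qxx·q = qxxq, …
So term 8 is qxxqqxxqxxqqxxqqxx·qxxqqxxqxxq.

qxxqqxxqxxqqxxqqxxqxxqqxxqxxq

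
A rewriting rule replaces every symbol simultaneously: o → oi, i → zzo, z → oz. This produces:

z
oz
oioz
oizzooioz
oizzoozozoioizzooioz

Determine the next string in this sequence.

oizzoozozoioiozoiozoizzooizzoozozoioizzooioz

Replace each of the 20 characters of oizzoozozoioizzooioz in place — oi zzo oz oz oi oi oz oi oz oi zzo oi zzo oz oz oi oi zzo oi oz — and concatenate.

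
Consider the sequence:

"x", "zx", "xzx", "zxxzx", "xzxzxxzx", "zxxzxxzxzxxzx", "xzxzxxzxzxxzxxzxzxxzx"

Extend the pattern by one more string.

zxxzxxzxzxxzxxzxzxxzxzxxzxxzxzxxzx

Each term (from the third on) is the two preceding terms concatenated in order: term 3 = x·zx = xzx.
So term 8 is zxxzxxzxzxxzx·xzxzxxzxzxxzxxzxzxxzx.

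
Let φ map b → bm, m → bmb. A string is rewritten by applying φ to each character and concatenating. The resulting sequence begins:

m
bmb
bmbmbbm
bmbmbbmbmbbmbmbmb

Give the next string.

φ(bmbmbbmbmbbmbmbmb) expands symbol-by-symbol to bm bmb bm bmb bm bm bmb bm bmb bm bm bmb bm bmb bm bmb bm; joining the 17 pieces gives the next term.

bmbmbbmbmbbmbmbmbbmbmbbmbmbmbbmbmbbmbmbbm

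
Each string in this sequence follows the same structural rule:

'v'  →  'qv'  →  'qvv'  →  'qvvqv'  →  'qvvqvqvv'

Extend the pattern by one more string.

This is a Fibonacci-style word recurrence s(k) = s(k−1)·s(k−2): e.g. qv·v = qvv.
Continuing: qvvqvqvv · qvvqv gives term 6.

qvvqvqvvqvvqv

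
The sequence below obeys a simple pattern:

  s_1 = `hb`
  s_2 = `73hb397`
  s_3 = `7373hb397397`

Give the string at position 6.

7373737373hb397397397397397

Each term wraps the previous one in 73 on the left and 397 on the right.
From 7373hb397397, 3 further steps: 7373hb397397 → 737373hb397397397 → 73737373hb397397397397 → (answer).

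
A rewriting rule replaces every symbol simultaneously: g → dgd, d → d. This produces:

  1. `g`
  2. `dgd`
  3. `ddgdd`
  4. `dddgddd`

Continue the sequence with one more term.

ddddgdddd

Expanding dddgddd: d→d, d→d, d→d, g→dgd, d→d, d→d, d→d. Concatenated: d d d dgd d d d.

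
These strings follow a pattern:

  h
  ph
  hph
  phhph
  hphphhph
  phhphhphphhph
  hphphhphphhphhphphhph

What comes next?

phhphhphphhphhphphhphphhphhphphhph

From term 3 onward, concatenate the second-to-last term with the last: h·ph = hph, ph·hph = phhph, …
Continuing: phhphhphphhph · hphphhphphhphhphphhph gives term 8.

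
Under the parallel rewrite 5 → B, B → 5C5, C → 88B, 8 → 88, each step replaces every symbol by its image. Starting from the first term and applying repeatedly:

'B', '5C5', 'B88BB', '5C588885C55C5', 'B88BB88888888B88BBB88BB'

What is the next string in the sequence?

Rewriting the 23 symbols of B88BB88888888B88BBB88BB one by one yields 5C5 88 88 5C5 5C5 88 88 88 88 88 88 88 88 5C5 88 88 5C5 5C5 5C5 88 88 5C5 5C5; concatenated:

5C588885C55C588888888888888885C588885C55C55C588885C55C5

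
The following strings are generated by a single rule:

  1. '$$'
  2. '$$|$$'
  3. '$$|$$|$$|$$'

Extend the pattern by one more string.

Every step duplicates the string with '|' between the halves.
Doubling $$|$$|$$|$$ with '|' between the halves:

$$|$$|$$|$$|$$|$$|$$|$$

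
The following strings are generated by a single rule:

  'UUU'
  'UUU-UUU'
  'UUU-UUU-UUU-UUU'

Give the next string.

UUU-UUU-UUU-UUU-UUU-UUU-UUU-UUU

Each string is two copies of the previous one joined by '-'.
So the next term is two copies of UUU-UUU-UUU-UUU with '-' between the halves.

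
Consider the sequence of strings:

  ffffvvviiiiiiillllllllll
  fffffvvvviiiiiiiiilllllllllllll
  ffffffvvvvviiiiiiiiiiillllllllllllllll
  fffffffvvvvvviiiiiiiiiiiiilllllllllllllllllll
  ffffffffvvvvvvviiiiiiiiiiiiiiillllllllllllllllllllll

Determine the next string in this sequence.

fffffffffvvvvvvvviiiiiiiiiiiiiiiiilllllllllllllllllllllllll

The n-th term is n+1 f's then n v's then 2n+1 i's then 3n+1 l's, where the shown terms are n = 3, 4, 5, 6, 7.
Setting n = 8 gives 9, 8, 17, 25 characters in each block.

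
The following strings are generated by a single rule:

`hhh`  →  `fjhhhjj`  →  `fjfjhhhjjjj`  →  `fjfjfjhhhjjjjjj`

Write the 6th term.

s(k+1) = fj·s(k)·jj, so each term gains fj as a prefix and jj as a suffix.
From fjfjfjhhhjjjjjj, 2 further steps: fjfjfjhhhjjjjjj → fjfjfjfjhhhjjjjjjjj → (answer).

fjfjfjfjfjhhhjjjjjjjjjj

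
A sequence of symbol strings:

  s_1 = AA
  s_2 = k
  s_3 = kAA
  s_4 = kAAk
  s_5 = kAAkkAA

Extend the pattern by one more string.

This is a Fibonacci-style word recurrence s(k) = s(k−1)·s(k−2): e.g. k·AA = kAA.
The next term joins kAAkkAA and kAAk.

kAAkkAAkAAk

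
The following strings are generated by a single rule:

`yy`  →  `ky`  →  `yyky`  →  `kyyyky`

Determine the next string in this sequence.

yykykyyyky

This is a Fibonacci-style word recurrence s(k) = s(k−2)·s(k−1): e.g. yy·ky = yyky.
So term 5 is yyky·kyyyky.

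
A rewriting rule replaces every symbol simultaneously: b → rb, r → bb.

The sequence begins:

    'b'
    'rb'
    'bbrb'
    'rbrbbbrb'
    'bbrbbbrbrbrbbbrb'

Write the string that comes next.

rbrbbbrbrbrbbbrbbbrbbbrbrbrbbbrb

Applying the rule to each of the 16 symbols of bbrbbbrbrbrbbbrb gives the pieces rb rb bb rb rb rb bb rb bb rb bb rb rb rb bb rb, which concatenate to the answer.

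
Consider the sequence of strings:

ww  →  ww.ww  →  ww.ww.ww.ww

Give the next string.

Every step duplicates the string with '.' between the halves.
Doubling ww.ww.ww.ww with '.' between the halves:

ww.ww.ww.ww.ww.ww.ww.ww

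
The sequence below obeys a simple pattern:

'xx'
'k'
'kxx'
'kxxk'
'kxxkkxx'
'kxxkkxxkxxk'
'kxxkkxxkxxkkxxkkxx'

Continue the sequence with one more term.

kxxkkxxkxxkkxxkkxxkxxkkxxkxxk

This is a Fibonacci-style word recurrence s(k) = s(k−1)·s(k−2): e.g. k·xx = kxx.
Continuing: kxxkkxxkxxkkxxkkxx · kxxkkxxkxxk gives term 8.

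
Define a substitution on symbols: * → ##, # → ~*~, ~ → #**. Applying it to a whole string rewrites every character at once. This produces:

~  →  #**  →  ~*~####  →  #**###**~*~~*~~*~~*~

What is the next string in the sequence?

φ(#**###**~*~~*~~*~~*~) expands symbol-by-symbol to ~*~ ## ## ~*~ ~*~ ~*~ ## ## #** ## #** #** ## #** #** ## #** #** ## #**; joining the 20 pieces gives the next term.

~*~####~*~~*~~*~#####**###**#**###**#**###**#**###**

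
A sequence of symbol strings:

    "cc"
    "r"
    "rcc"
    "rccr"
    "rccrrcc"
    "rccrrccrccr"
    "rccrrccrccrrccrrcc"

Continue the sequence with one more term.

rccrrccrccrrccrrccrccrrccrccr

Each term (from the third on) is the previous term followed by the one before it: term 3 = r·cc = rcc.
So term 8 is rccrrccrccrrccrrcc·rccrrccrccr.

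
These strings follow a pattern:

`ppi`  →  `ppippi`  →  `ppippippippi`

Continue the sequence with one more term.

s(k+1) = s(k)·s(k) — each term doubles the last.
Doubling ppippippippi:

ppippippippippippippippi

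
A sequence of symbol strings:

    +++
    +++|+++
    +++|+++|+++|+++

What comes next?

s(k+1) = s(k)·|·s(k) — each term doubles the last with '|' between the halves.
Doubling +++|+++|+++|+++ with '|' between the halves:

+++|+++|+++|+++|+++|+++|+++|+++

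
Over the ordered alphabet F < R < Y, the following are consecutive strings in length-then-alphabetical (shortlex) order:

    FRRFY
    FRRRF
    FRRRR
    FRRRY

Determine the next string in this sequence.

The successor of FRRRY increments the rightmost position that isn't already Y and resets every position after it to F.

FRRYF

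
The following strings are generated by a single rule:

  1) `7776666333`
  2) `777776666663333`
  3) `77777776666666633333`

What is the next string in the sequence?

The n-th term is 2n-1 7's then 2n 6's then n+1 3's, where the shown terms are n = 2, 3, 4.
For the next term, n = 5, so the run lengths are 9, 10, 6.

7777777776666666666333333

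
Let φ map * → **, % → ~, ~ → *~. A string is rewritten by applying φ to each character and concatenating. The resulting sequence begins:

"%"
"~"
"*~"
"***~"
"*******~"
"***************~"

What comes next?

Rewriting the 16 symbols of ***************~ one by one yields ** ** ** ** ** ** ** ** ** ** ** ** ** ** ** *~; concatenated:

*******************************~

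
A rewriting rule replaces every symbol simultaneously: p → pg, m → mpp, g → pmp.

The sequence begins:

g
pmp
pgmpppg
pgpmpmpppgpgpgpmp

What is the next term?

Applying the rule to each of the 17 symbols of pgpmpmpppgpgpgpmp gives the pieces pg pmp pg mpp pg mpp pg pg pg pmp pg pmp pg pmp pg mpp pg, which concatenate to the answer.

pgpmppgmpppgmpppgpgpgpmppgpmppgpmppgmpppg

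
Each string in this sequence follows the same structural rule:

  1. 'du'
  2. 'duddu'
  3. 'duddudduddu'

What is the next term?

Every step duplicates the string with 'd' between the halves.
Doubling duddudduddu with 'd' between the halves:

duddudduddudduddudduddu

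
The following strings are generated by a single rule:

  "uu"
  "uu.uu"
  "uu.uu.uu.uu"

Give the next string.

Every step duplicates the string with '.' between the halves.
Doubling uu.uu.uu.uu with '.' between the halves:

uu.uu.uu.uu.uu.uu.uu.uu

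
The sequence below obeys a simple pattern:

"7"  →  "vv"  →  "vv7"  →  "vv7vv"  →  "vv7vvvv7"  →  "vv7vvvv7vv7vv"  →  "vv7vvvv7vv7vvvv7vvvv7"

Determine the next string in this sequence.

vv7vvvv7vv7vvvv7vvvv7vv7vvvv7vv7vv

Each term (from the third on) is the previous term followed by the one before it: term 3 = vv·7 = vv7.
So term 8 is vv7vvvv7vv7vvvv7vvvv7·vv7vvvv7vv7vv.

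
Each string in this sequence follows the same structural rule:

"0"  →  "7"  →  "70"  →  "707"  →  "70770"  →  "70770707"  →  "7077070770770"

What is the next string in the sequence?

This is a Fibonacci-style word recurrence s(k) = s(k−1)·s(k−2): e.g. 7·0 = 70.
Continuing: 7077070770770 · 70770707 gives term 8.

707707077077070770707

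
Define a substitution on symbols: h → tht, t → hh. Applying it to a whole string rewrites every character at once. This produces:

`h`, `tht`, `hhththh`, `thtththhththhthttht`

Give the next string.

Rewriting the 19 symbols of thtththhththhthttht one by one yields hh tht hh hh tht hh tht tht hh tht hh tht tht hh tht hh hh tht hh; concatenated:

hhththhhhththhthtththhththhthtththhththhhhththh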